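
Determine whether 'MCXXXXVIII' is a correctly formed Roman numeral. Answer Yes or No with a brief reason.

'MCXXXXVIII': More than 3 consecutive X's

No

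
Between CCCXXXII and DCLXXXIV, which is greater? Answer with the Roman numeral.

CCCXXXII = 332
DCLXXXIV = 684
684 is larger

DCLXXXIV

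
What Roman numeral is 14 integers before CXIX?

CXIX = 119
119 - 14 = 105

CV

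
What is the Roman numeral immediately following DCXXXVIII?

DCXXXVIII = 638, so the next integer is 638 + 1 = 639

DCXXXIX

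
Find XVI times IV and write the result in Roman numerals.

XVI = 16
IV = 4
16 × 4 = 64

LXIV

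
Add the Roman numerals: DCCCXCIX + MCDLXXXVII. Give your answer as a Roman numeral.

DCCCXCIX = 899
MCDLXXXVII = 1487
899 + 1487 = 2386

MMCCCLXXXVI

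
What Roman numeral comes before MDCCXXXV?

MDCCXXXV = 1735; previous is 1734

MDCCXXXIV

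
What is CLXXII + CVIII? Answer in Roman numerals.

CLXXII = 172
CVIII = 108
172 + 108 = 280

CCLXXX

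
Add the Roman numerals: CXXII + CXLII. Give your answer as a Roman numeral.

CXXII = 122
CXLII = 142
122 + 142 = 264

CCLXIV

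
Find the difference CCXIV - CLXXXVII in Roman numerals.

CCXIV = 214
CLXXXVII = 187
214 - 187 = 27

XXVII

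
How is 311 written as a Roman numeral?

Convert 311 to Roman numerals:
  311 contains 3×100 (CCC)
  11 contains 1×10 (X)
  1 contains 1×1 (I)

CCCXI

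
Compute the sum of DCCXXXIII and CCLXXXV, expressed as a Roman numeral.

DCCXXXIII = 733
CCLXXXV = 285
733 + 285 = 1018

MXVIII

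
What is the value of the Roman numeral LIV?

LIV: L=50, IV=4
50 + 4 = 54

54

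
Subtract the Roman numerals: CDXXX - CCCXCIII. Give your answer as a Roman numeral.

CDXXX = 430
CCCXCIII = 393
430 - 393 = 37

XXXVII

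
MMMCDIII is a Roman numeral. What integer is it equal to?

MMMCDIII: M=1000, M=1000, M=1000, CD=400, I=1, I=1, I=1
1000 + 1000 + 1000 + 400 + 1 + 1 + 1 = 3403

3403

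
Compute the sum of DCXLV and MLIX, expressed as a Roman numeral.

DCXLV = 645
MLIX = 1059
645 + 1059 = 1704

MDCCIV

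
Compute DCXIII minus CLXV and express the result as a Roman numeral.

DCXIII = 613
CLXV = 165
613 - 165 = 448

CDXLVIII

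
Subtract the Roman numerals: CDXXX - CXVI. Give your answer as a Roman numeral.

CDXXX = 430
CXVI = 116
430 - 116 = 314

CCCXIV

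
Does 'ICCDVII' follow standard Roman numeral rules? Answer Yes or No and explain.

'ICCDVII': Invalid subtractive combination: IC

No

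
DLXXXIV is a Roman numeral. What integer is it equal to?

DLXXXIV: D=500, L=50, X=10, X=10, X=10, IV=4
500 + 50 + 10 + 10 + 10 + 4 = 584

584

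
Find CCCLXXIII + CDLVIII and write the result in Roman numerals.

CCCLXXIII = 373
CDLVIII = 458
373 + 458 = 831

DCCCXXXI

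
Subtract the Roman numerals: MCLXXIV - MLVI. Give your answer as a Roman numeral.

MCLXXIV = 1174
MLVI = 1056
1174 - 1056 = 118

CXVIII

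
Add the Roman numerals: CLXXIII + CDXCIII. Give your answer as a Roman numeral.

CLXXIII = 173
CDXCIII = 493
173 + 493 = 666

DCLXVI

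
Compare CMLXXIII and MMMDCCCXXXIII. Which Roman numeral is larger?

CMLXXIII = 973
MMMDCCCXXXIII = 3833
3833 is larger

MMMDCCCXXXIII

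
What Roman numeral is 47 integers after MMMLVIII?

MMMLVIII = 3058
3058 + 47 = 3105

MMMCV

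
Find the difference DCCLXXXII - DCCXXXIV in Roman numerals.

DCCLXXXII = 782
DCCXXXIV = 734
782 - 734 = 48

XLVIII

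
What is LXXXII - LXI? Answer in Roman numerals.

LXXXII = 82
LXI = 61
82 - 61 = 21

XXI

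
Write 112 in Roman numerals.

Convert 112 to Roman numerals:
  112 contains 1×100 (C)
  12 contains 1×10 (X)
  2 contains 2×1 (II)

CXII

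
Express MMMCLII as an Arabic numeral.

MMMCLII: M=1000, M=1000, M=1000, C=100, L=50, I=1, I=1
1000 + 1000 + 1000 + 100 + 50 + 1 + 1 = 3152

3152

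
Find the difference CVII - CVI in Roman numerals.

CVII = 107
CVI = 106
107 - 106 = 1

I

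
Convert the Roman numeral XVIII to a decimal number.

XVIII: X=10, V=5, I=1, I=1, I=1
10 + 5 + 1 + 1 + 1 = 18

18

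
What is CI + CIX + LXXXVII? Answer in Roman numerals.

CI = 101, CIX = 109, LXXXVII = 87
101 + 109 = 210
210 + 87 = 297

CCXCVII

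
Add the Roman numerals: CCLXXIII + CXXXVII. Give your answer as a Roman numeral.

CCLXXIII = 273
CXXXVII = 137
273 + 137 = 410

CDX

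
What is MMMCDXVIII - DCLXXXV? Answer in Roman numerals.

MMMCDXVIII = 3418
DCLXXXV = 685
3418 - 685 = 2733

MMDCCXXXIII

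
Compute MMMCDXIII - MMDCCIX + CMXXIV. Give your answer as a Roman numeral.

MMMCDXIII = 3413, MMDCCIX = 2709, CMXXIV = 924
3413 - 2709 = 704
704 + 924 = 1628

MDCXXVIII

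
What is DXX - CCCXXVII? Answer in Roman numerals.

DXX = 520
CCCXXVII = 327
520 - 327 = 193

CXCIII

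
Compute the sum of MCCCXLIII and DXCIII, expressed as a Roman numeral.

MCCCXLIII = 1343
DXCIII = 593
1343 + 593 = 1936

MCMXXXVI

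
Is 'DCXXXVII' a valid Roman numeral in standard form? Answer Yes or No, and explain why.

'DCXXXVII': Check the rules: uses only the symbols I, V, X, L, C, D, M; no symbol is repeated more than three times in a row; V, L and D each appear at most once; no smaller symbol precedes a larger one (values never increase from left to right). Value: D (500) + C (100) + X (10) + X (10) + X (10) + V (5) + I (1) + I (1) = 637. So it is a valid standard Roman numeral.

Yes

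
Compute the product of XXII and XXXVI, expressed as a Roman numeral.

XXII = 22
XXXVI = 36
22 × 36 = 792

DCCXCII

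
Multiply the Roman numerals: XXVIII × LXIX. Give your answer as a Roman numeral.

XXVIII = 28
LXIX = 69
28 × 69 = 1932

MCMXXXII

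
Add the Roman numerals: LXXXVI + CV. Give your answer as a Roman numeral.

LXXXVI = 86
CV = 105
86 + 105 = 191

CXCI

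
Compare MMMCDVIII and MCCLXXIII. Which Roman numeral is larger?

MMMCDVIII = 3408
MCCLXXIII = 1273
3408 is larger

MMMCDVIII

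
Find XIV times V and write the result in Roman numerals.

XIV = 14
V = 5
14 × 5 = 70

LXX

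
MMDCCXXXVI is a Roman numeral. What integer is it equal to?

MMDCCXXXVI: M=1000, M=1000, D=500, C=100, C=100, X=10, X=10, X=10, V=5, I=1
1000 + 1000 + 500 + 100 + 100 + 10 + 10 + 10 + 5 + 1 = 2736

2736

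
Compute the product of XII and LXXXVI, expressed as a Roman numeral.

XII = 12
LXXXVI = 86
12 × 86 = 1032

MXXXII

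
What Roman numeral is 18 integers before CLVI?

CLVI = 156
156 - 18 = 138

CXXXVIII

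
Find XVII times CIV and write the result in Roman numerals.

XVII = 17
CIV = 104
17 × 104 = 1768

MDCCLXVIII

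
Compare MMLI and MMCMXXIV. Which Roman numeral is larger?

MMLI = 2051
MMCMXXIV = 2924
2924 is larger

MMCMXXIV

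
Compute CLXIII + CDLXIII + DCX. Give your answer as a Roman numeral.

CLXIII = 163, CDLXIII = 463, DCX = 610
163 + 463 = 626
626 + 610 = 1236

MCCXXXVI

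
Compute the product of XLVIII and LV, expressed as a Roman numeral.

XLVIII = 48
LV = 55
48 × 55 = 2640

MMDCXL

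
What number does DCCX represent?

DCCX: D=500, C=100, C=100, X=10
500 + 100 + 100 + 10 = 710

710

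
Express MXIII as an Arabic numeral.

MXIII: M=1000, X=10, I=1, I=1, I=1
1000 + 10 + 1 + 1 + 1 = 1013

1013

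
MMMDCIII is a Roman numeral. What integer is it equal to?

MMMDCIII: M=1000, M=1000, M=1000, D=500, C=100, I=1, I=1, I=1
1000 + 1000 + 1000 + 500 + 100 + 1 + 1 + 1 = 3603

3603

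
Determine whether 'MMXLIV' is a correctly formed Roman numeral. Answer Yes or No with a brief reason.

'MMXLIV': Check the rules: uses only the symbols I, V, X, L, C, D, M; no symbol is repeated more than three times in a row; V, L and D each appear at most once; the only places a smaller symbol precedes a larger one are the allowed subtractive pairs XL, IV, the symbol right after such a pair (if any) is smaller than the pair's first symbol, and otherwise the values never increase from left to right. Value: M (1000) + M (1000) + XL (40) + IV (4) = 2044. So it is a valid standard Roman numeral.

Yes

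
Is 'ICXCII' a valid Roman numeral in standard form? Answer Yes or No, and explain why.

'ICXCII': Invalid subtractive combination: IC

No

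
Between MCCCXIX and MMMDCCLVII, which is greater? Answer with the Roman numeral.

MCCCXIX = 1319
MMMDCCLVII = 3757
3757 is larger

MMMDCCLVII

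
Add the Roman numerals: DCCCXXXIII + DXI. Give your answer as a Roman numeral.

DCCCXXXIII = 833
DXI = 511
833 + 511 = 1344

MCCCXLIV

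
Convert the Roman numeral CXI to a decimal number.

CXI: C=100, X=10, I=1
100 + 10 + 1 = 111

111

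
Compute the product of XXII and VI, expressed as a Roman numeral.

XXII = 22
VI = 6
22 × 6 = 132

CXXXII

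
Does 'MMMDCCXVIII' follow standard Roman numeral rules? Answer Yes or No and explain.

'MMMDCCXVIII': Check the rules: uses only the symbols I, V, X, L, C, D, M; no symbol is repeated more than three times in a row; V, L and D each appear at most once; no smaller symbol precedes a larger one (values never increase from left to right). Value: M (1000) + M (1000) + M (1000) + D (500) + C (100) + C (100) + X (10) + V (5) + I (1) + I (1) + I (1) = 3718. So it is a valid standard Roman numeral.

Yes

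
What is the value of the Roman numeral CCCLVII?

CCCLVII: C=100, C=100, C=100, L=50, V=5, I=1, I=1
100 + 100 + 100 + 50 + 5 + 1 + 1 = 357

357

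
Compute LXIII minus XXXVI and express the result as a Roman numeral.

LXIII = 63
XXXVI = 36
63 - 36 = 27

XXVII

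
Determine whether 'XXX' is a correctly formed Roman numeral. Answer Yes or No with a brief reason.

'XXX': Check the rules: uses only the symbols I, V, X, L, C, D, M; no symbol is repeated more than three times in a row; V, L and D each appear at most once; no smaller symbol precedes a larger one (values never increase from left to right). Value: X (10) + X (10) + X (10) = 30. So it is a valid standard Roman numeral.

Yes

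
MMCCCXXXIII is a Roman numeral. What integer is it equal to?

MMCCCXXXIII: M=1000, M=1000, C=100, C=100, C=100, X=10, X=10, X=10, I=1, I=1, I=1
1000 + 1000 + 100 + 100 + 100 + 10 + 10 + 10 + 1 + 1 + 1 = 2333

2333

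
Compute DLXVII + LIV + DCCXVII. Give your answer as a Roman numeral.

DLXVII = 567, LIV = 54, DCCXVII = 717
567 + 54 = 621
621 + 717 = 1338

MCCCXXXVIII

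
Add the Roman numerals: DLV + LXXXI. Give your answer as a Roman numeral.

DLV = 555
LXXXI = 81
555 + 81 = 636

DCXXXVI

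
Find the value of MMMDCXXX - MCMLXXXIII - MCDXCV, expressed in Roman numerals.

MMMDCXXX = 3630, MCMLXXXIII = 1983, MCDXCV = 1495
3630 - 1983 = 1647
1647 - 1495 = 152

CLII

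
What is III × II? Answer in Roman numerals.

III = 3
II = 2
3 × 2 = 6

VI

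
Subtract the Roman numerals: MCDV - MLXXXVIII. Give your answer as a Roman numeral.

MCDV = 1405
MLXXXVIII = 1088
1405 - 1088 = 317

CCCXVII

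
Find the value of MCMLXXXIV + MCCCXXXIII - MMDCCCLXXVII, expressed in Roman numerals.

MCMLXXXIV = 1984, MCCCXXXIII = 1333, MMDCCCLXXVII = 2877
1984 + 1333 = 3317
3317 - 2877 = 440

CDXL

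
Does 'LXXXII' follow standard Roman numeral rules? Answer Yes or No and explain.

'LXXXII': Check the rules: uses only the symbols I, V, X, L, C, D, M; no symbol is repeated more than three times in a row; V, L and D each appear at most once; no smaller symbol precedes a larger one (values never increase from left to right). Value: L (50) + X (10) + X (10) + X (10) + I (1) + I (1) = 82. So it is a valid standard Roman numeral.

Yes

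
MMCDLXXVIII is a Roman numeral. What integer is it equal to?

MMCDLXXVIII: M=1000, M=1000, CD=400, L=50, X=10, X=10, V=5, I=1, I=1, I=1
1000 + 1000 + 400 + 50 + 10 + 10 + 5 + 1 + 1 + 1 = 2478

2478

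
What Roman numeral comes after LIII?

LIII = 53; next is 54

LIV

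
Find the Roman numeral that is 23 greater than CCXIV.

CCXIV = 214
214 + 23 = 237

CCXXXVII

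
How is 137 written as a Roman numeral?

Convert 137 to Roman numerals:
  137 contains 1×100 (C)
  37 contains 3×10 (XXX)
  7 contains 1×5 (V)
  2 contains 2×1 (II)

CXXXVII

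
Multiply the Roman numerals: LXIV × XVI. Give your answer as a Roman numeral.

LXIV = 64
XVI = 16
64 × 16 = 1024

MXXIV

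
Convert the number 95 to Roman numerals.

Convert 95 to Roman numerals:
  95 contains 1×90 (XC)
  5 contains 1×5 (V)

XCV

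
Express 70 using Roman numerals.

Convert 70 to Roman numerals:
  70 contains 1×50 (L)
  20 contains 2×10 (XX)

LXX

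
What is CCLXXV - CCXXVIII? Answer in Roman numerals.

CCLXXV = 275
CCXXVIII = 228
275 - 228 = 47

XLVII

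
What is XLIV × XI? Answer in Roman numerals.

XLIV = 44
XI = 11
44 × 11 = 484

CDLXXXIV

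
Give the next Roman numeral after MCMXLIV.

MCMXLIV = 1944; next is 1945

MCMXLV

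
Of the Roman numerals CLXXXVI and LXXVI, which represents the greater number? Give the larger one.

CLXXXVI = 186
LXXVI = 76
186 is larger

CLXXXVI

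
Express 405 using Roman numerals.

Convert 405 to Roman numerals:
  405 contains 1×400 (CD)
  5 contains 1×5 (V)

CDV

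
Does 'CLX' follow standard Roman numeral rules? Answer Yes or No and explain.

'CLX': Check the rules: uses only the symbols I, V, X, L, C, D, M; no symbol is repeated more than three times in a row; V, L and D each appear at most once; no smaller symbol precedes a larger one (values never increase from left to right). Value: C (100) + L (50) + X (10) = 160. So it is a valid standard Roman numeral.

Yes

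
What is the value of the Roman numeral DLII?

DLII: D=500, L=50, I=1, I=1
500 + 50 + 1 + 1 = 552

552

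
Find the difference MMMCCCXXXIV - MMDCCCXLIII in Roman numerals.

MMMCCCXXXIV = 3334
MMDCCCXLIII = 2843
3334 - 2843 = 491

CDXCI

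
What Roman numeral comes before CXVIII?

CXVIII = 118; previous is 117

CXVII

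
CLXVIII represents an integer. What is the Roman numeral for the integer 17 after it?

CLXVIII = 168
168 + 17 = 185

CLXXXV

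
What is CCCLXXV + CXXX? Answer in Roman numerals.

CCCLXXV = 375
CXXX = 130
375 + 130 = 505

DV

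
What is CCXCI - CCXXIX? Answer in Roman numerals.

CCXCI = 291
CCXXIX = 229
291 - 229 = 62

LXII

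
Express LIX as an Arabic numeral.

LIX: L=50, IX=9
50 + 9 = 59

59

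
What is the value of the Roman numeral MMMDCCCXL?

MMMDCCCXL: M=1000, M=1000, M=1000, D=500, C=100, C=100, C=100, XL=40
1000 + 1000 + 1000 + 500 + 100 + 100 + 100 + 40 = 3840

3840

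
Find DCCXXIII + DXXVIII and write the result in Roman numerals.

DCCXXIII = 723
DXXVIII = 528
723 + 528 = 1251

MCCLI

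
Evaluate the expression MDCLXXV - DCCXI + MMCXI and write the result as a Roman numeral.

MDCLXXV = 1675, DCCXI = 711, MMCXI = 2111
1675 - 711 = 964
964 + 2111 = 3075

MMMLXXV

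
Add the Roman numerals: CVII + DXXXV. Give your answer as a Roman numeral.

CVII = 107
DXXXV = 535
107 + 535 = 642

DCXLII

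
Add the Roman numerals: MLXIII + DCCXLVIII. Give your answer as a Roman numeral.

MLXIII = 1063
DCCXLVIII = 748
1063 + 748 = 1811

MDCCCXI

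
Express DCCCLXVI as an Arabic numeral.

DCCCLXVI: D=500, C=100, C=100, C=100, L=50, X=10, V=5, I=1
500 + 100 + 100 + 100 + 50 + 10 + 5 + 1 = 866

866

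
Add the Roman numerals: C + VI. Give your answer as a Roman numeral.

C = 100
VI = 6
100 + 6 = 106

CVI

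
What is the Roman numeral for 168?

Convert 168 to Roman numerals:
  168 contains 1×100 (C)
  68 contains 1×50 (L)
  18 contains 1×10 (X)
  8 contains 1×5 (V)
  3 contains 3×1 (III)

CLXVIII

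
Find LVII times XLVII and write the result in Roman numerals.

LVII = 57
XLVII = 47
57 × 47 = 2679

MMDCLXXIX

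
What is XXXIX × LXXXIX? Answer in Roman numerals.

XXXIX = 39
LXXXIX = 89
39 × 89 = 3471

MMMCDLXXI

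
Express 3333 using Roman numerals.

Convert 3333 to Roman numerals:
  3333 contains 3×1000 (MMM)
  333 contains 3×100 (CCC)
  33 contains 3×10 (XXX)
  3 contains 3×1 (III)

MMMCCCXXXIII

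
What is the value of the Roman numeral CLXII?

CLXII: C=100, L=50, X=10, I=1, I=1
100 + 50 + 10 + 1 + 1 = 162

162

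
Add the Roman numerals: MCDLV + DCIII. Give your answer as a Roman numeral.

MCDLV = 1455
DCIII = 603
1455 + 603 = 2058

MMLVIII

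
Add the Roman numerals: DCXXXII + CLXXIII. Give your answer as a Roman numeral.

DCXXXII = 632
CLXXIII = 173
632 + 173 = 805

DCCCV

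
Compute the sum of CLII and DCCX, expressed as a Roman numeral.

CLII = 152
DCCX = 710
152 + 710 = 862

DCCCLXII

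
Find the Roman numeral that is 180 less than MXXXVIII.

MXXXVIII = 1038
1038 - 180 = 858

DCCCLVIII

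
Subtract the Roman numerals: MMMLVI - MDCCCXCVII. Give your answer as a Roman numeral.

MMMLVI = 3056
MDCCCXCVII = 1897
3056 - 1897 = 1159

MCLIX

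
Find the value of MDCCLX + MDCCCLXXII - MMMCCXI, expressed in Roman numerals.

MDCCLX = 1760, MDCCCLXXII = 1872, MMMCCXI = 3211
1760 + 1872 = 3632
3632 - 3211 = 421

CDXXI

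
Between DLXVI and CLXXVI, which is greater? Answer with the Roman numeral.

DLXVI = 566
CLXXVI = 176
566 is larger

DLXVI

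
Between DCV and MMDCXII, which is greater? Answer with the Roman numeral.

DCV = 605
MMDCXII = 2612
2612 is larger

MMDCXII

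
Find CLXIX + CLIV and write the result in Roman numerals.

CLXIX = 169
CLIV = 154
169 + 154 = 323

CCCXXIII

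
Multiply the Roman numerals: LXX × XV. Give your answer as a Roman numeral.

LXX = 70
XV = 15
70 × 15 = 1050

ML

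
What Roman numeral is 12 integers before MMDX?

MMDX = 2510
2510 - 12 = 2498

MMCDXCVIII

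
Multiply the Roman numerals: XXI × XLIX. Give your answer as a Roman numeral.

XXI = 21
XLIX = 49
21 × 49 = 1029

MXXIX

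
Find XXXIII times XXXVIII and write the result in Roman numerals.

XXXIII = 33
XXXVIII = 38
33 × 38 = 1254

MCCLIV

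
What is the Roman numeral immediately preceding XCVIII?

XCVIII = 98, so the previous integer is 98 - 1 = 97

XCVII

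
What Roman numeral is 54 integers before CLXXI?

CLXXI = 171
171 - 54 = 117

CXVII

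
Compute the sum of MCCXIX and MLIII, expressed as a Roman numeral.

MCCXIX = 1219
MLIII = 1053
1219 + 1053 = 2272

MMCCLXXII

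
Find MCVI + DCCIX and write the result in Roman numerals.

MCVI = 1106
DCCIX = 709
1106 + 709 = 1815

MDCCCXV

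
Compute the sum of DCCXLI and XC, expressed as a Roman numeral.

DCCXLI = 741
XC = 90
741 + 90 = 831

DCCCXXXI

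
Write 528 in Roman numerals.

Convert 528 to Roman numerals:
  528 contains 1×500 (D)
  28 contains 2×10 (XX)
  8 contains 1×5 (V)
  3 contains 3×1 (III)

DXXVIII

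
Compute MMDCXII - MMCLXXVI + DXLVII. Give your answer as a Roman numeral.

MMDCXII = 2612, MMCLXXVI = 2176, DXLVII = 547
2612 - 2176 = 436
436 + 547 = 983

CMLXXXIII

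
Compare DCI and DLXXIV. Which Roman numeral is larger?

DCI = 601
DLXXIV = 574
601 is larger

DCI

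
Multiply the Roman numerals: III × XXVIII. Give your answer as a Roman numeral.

III = 3
XXVIII = 28
3 × 28 = 84

LXXXIV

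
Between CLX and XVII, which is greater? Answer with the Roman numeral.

CLX = 160
XVII = 17
160 is larger

CLX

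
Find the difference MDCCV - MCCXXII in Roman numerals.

MDCCV = 1705
MCCXXII = 1222
1705 - 1222 = 483

CDLXXXIII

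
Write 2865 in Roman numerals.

Convert 2865 to Roman numerals:
  2865 contains 2×1000 (MM)
  865 contains 1×500 (D)
  365 contains 3×100 (CCC)
  65 contains 1×50 (L)
  15 contains 1×10 (X)
  5 contains 1×5 (V)

MMDCCCLXV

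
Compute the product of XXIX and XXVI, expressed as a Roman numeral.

XXIX = 29
XXVI = 26
29 × 26 = 754

DCCLIV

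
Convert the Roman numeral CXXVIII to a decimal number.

CXXVIII: C=100, X=10, X=10, V=5, I=1, I=1, I=1
100 + 10 + 10 + 5 + 1 + 1 + 1 = 128

128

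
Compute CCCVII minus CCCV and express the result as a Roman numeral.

CCCVII = 307
CCCV = 305
307 - 305 = 2

II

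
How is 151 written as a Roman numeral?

Convert 151 to Roman numerals:
  151 contains 1×100 (C)
  51 contains 1×50 (L)
  1 contains 1×1 (I)

CLI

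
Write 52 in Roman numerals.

Convert 52 to Roman numerals:
  52 contains 1×50 (L)
  2 contains 2×1 (II)

LII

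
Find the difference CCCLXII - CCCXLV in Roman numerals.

CCCLXII = 362
CCCXLV = 345
362 - 345 = 17

XVII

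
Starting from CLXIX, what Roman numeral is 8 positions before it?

CLXIX = 169
169 - 8 = 161

CLXI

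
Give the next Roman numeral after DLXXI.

DLXXI = 571; next is 572

DLXXII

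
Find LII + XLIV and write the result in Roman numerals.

LII = 52
XLIV = 44
52 + 44 = 96

XCVI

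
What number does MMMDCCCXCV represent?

MMMDCCCXCV: M=1000, M=1000, M=1000, D=500, C=100, C=100, C=100, XC=90, V=5
1000 + 1000 + 1000 + 500 + 100 + 100 + 100 + 90 + 5 = 3895

3895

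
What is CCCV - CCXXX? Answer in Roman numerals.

CCCV = 305
CCXXX = 230
305 - 230 = 75

LXXV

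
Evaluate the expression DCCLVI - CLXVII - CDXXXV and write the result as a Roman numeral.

DCCLVI = 756, CLXVII = 167, CDXXXV = 435
756 - 167 = 589
589 - 435 = 154

CLIV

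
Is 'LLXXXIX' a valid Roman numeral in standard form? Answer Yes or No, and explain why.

'LLXXXIX': L should not appear more than once

No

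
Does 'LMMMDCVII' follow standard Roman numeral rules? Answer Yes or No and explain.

'LMMMDCVII': Invalid subtractive combination: LM

No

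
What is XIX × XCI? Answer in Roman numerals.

XIX = 19
XCI = 91
19 × 91 = 1729

MDCCXXIX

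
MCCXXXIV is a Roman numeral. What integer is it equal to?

MCCXXXIV: M=1000, C=100, C=100, X=10, X=10, X=10, IV=4
1000 + 100 + 100 + 10 + 10 + 10 + 4 = 1234

1234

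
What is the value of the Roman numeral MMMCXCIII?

MMMCXCIII: M=1000, M=1000, M=1000, C=100, XC=90, I=1, I=1, I=1
1000 + 1000 + 1000 + 100 + 90 + 1 + 1 + 1 = 3193

3193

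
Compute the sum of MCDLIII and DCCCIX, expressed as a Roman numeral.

MCDLIII = 1453
DCCCIX = 809
1453 + 809 = 2262

MMCCLXII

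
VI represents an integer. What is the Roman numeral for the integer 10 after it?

VI = 6
6 + 10 = 16

XVI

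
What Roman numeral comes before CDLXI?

CDLXI = 461, so the previous integer is 461 - 1 = 460

CDLX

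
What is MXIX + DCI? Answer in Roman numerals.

MXIX = 1019
DCI = 601
1019 + 601 = 1620

MDCXX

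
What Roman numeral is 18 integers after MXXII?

MXXII = 1022
1022 + 18 = 1040

MXL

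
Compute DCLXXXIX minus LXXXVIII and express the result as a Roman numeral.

DCLXXXIX = 689
LXXXVIII = 88
689 - 88 = 601

DCI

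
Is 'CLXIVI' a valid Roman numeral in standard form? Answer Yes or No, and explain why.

'CLXIVI': I cannot come right after the subtractive pair IV: once I is subtracted in IV, the next symbol must be smaller than I

No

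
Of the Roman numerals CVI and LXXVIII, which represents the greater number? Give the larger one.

CVI = 106
LXXVIII = 78
106 is larger

CVI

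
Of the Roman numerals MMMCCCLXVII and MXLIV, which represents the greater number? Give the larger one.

MMMCCCLXVII = 3367
MXLIV = 1044
3367 is larger

MMMCCCLXVII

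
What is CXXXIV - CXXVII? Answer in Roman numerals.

CXXXIV = 134
CXXVII = 127
134 - 127 = 7

VII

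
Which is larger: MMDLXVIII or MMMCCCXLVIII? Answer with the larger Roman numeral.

MMDLXVIII = 2568
MMMCCCXLVIII = 3348
3348 is larger

MMMCCCXLVIII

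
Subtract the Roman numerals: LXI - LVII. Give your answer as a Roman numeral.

LXI = 61
LVII = 57
61 - 57 = 4

IV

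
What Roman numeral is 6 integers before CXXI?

CXXI = 121
121 - 6 = 115

CXV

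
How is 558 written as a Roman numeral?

Convert 558 to Roman numerals:
  558 contains 1×500 (D)
  58 contains 1×50 (L)
  8 contains 1×5 (V)
  3 contains 3×1 (III)

DLVIII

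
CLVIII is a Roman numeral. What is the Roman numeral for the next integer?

CLVIII = 158; next is 159

CLIX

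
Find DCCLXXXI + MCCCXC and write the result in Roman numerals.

DCCLXXXI = 781
MCCCXC = 1390
781 + 1390 = 2171

MMCLXXI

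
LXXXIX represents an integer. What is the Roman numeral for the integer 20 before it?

LXXXIX = 89
89 - 20 = 69

LXIX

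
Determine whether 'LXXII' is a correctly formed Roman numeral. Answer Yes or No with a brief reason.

'LXXII': Check the rules: uses only the symbols I, V, X, L, C, D, M; no symbol is repeated more than three times in a row; V, L and D each appear at most once; no smaller symbol precedes a larger one (values never increase from left to right). Value: L (50) + X (10) + X (10) + I (1) + I (1) = 72. So it is a valid standard Roman numeral.

Yes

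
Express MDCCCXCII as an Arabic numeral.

MDCCCXCII: M=1000, D=500, C=100, C=100, C=100, XC=90, I=1, I=1
1000 + 500 + 100 + 100 + 100 + 90 + 1 + 1 = 1892

1892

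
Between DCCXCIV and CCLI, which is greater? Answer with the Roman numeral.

DCCXCIV = 794
CCLI = 251
794 is larger

DCCXCIV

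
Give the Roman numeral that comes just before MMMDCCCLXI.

MMMDCCCLXI = 3861, so the previous integer is 3861 - 1 = 3860

MMMDCCCLX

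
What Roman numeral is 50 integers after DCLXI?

DCLXI = 661
661 + 50 = 711

DCCXI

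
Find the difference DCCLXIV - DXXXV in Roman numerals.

DCCLXIV = 764
DXXXV = 535
764 - 535 = 229

CCXXIX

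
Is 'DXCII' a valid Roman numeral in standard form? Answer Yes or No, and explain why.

'DXCII': Check the rules: uses only the symbols I, V, X, L, C, D, M; no symbol is repeated more than three times in a row; V, L and D each appear at most once; the only place a smaller symbol precedes a larger one is the allowed subtractive pair XC, the symbol right after such a pair (if any) is smaller than the pair's first symbol, and otherwise the values never increase from left to right. Value: D (500) + XC (90) + I (1) + I (1) = 592. So it is a valid standard Roman numeral.

Yes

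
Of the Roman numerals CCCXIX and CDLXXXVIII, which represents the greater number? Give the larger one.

CCCXIX = 319
CDLXXXVIII = 488
488 is larger

CDLXXXVIII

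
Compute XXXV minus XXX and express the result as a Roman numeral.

XXXV = 35
XXX = 30
35 - 30 = 5

V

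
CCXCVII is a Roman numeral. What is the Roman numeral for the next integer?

CCXCVII = 297, so the next integer is 297 + 1 = 298

CCXCVIII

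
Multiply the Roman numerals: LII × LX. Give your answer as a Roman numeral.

LII = 52
LX = 60
52 × 60 = 3120

MMMCXX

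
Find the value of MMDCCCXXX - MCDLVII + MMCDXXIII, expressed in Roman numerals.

MMDCCCXXX = 2830, MCDLVII = 1457, MMCDXXIII = 2423
2830 - 1457 = 1373
1373 + 2423 = 3796

MMMDCCXCVI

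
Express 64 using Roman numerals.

Convert 64 to Roman numerals:
  64 contains 1×50 (L)
  14 contains 1×10 (X)
  4 contains 1×4 (IV)

LXIV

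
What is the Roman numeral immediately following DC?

DC = 600; next is 601

DCI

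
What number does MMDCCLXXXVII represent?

MMDCCLXXXVII: M=1000, M=1000, D=500, C=100, C=100, L=50, X=10, X=10, X=10, V=5, I=1, I=1
1000 + 1000 + 500 + 100 + 100 + 50 + 10 + 10 + 10 + 5 + 1 + 1 = 2787

2787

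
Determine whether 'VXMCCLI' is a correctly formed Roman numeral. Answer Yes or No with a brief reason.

'VXMCCLI': Invalid subtractive combination: VX

No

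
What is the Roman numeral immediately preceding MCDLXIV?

MCDLXIV = 1464, so the previous integer is 1464 - 1 = 1463

MCDLXIII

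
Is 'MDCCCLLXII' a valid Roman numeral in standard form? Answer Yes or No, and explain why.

'MDCCCLLXII': L should not appear more than once

No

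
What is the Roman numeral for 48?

Convert 48 to Roman numerals:
  48 contains 1×40 (XL)
  8 contains 1×5 (V)
  3 contains 3×1 (III)

XLVIII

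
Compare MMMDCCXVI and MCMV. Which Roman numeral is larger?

MMMDCCXVI = 3716
MCMV = 1905
3716 is larger

MMMDCCXVI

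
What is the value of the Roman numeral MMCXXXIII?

MMCXXXIII: M=1000, M=1000, C=100, X=10, X=10, X=10, I=1, I=1, I=1
1000 + 1000 + 100 + 10 + 10 + 10 + 1 + 1 + 1 = 2133

2133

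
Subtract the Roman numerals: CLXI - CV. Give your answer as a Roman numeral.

CLXI = 161
CV = 105
161 - 105 = 56

LVI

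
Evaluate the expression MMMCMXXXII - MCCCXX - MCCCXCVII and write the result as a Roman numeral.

MMMCMXXXII = 3932, MCCCXX = 1320, MCCCXCVII = 1397
3932 - 1320 = 2612
2612 - 1397 = 1215

MCCXV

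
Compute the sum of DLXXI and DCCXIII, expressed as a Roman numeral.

DLXXI = 571
DCCXIII = 713
571 + 713 = 1284

MCCLXXXIV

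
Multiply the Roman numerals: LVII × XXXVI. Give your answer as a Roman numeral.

LVII = 57
XXXVI = 36
57 × 36 = 2052

MMLII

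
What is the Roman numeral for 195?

Convert 195 to Roman numerals:
  195 contains 1×100 (C)
  95 contains 1×90 (XC)
  5 contains 1×5 (V)

CXCV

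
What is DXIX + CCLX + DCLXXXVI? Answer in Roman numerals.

DXIX = 519, CCLX = 260, DCLXXXVI = 686
519 + 260 = 779
779 + 686 = 1465

MCDLXV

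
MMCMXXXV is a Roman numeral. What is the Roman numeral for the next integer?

MMCMXXXV = 2935, so the next integer is 2935 + 1 = 2936

MMCMXXXVI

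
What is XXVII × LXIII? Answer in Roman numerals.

XXVII = 27
LXIII = 63
27 × 63 = 1701

MDCCI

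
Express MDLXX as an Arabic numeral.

MDLXX: M=1000, D=500, L=50, X=10, X=10
1000 + 500 + 50 + 10 + 10 = 1570

1570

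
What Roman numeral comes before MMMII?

MMMII = 3002, so the previous integer is 3002 - 1 = 3001

MMMI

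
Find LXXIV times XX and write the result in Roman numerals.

LXXIV = 74
XX = 20
74 × 20 = 1480

MCDLXXX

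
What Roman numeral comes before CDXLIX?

CDXLIX = 449; previous is 448

CDXLVIII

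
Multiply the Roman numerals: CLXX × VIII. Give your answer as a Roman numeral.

CLXX = 170
VIII = 8
170 × 8 = 1360

MCCCLX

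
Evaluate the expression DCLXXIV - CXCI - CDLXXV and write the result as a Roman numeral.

DCLXXIV = 674, CXCI = 191, CDLXXV = 475
674 - 191 = 483
483 - 475 = 8

VIII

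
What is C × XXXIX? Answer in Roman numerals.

C = 100
XXXIX = 39
100 × 39 = 3900

MMMCM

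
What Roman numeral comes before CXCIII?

CXCIII = 193, so the previous integer is 193 - 1 = 192

CXCII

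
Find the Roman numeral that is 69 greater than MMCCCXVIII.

MMCCCXVIII = 2318
2318 + 69 = 2387

MMCCCLXXXVII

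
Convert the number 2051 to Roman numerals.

Convert 2051 to Roman numerals:
  2051 contains 2×1000 (MM)
  51 contains 1×50 (L)
  1 contains 1×1 (I)

MMLI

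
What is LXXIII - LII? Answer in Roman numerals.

LXXIII = 73
LII = 52
73 - 52 = 21

XXI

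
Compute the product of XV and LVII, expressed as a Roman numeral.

XV = 15
LVII = 57
15 × 57 = 855

DCCCLV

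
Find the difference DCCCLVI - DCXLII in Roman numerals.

DCCCLVI = 856
DCXLII = 642
856 - 642 = 214

CCXIV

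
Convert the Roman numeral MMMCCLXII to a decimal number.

MMMCCLXII: M=1000, M=1000, M=1000, C=100, C=100, L=50, X=10, I=1, I=1
1000 + 1000 + 1000 + 100 + 100 + 50 + 10 + 1 + 1 = 3262

3262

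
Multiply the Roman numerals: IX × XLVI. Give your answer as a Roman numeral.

IX = 9
XLVI = 46
9 × 46 = 414

CDXIV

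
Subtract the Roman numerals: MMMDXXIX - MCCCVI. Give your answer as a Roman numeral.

MMMDXXIX = 3529
MCCCVI = 1306
3529 - 1306 = 2223

MMCCXXIII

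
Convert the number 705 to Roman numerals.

Convert 705 to Roman numerals:
  705 contains 1×500 (D)
  205 contains 2×100 (CC)
  5 contains 1×5 (V)

DCCV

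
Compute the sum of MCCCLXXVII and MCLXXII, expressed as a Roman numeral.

MCCCLXXVII = 1377
MCLXXII = 1172
1377 + 1172 = 2549

MMDXLIX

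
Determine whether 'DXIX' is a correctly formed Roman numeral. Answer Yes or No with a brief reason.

'DXIX': Check the rules: uses only the symbols I, V, X, L, C, D, M; no symbol is repeated more than three times in a row; V, L and D each appear at most once; the only place a smaller symbol precedes a larger one is the allowed subtractive pair IX, the symbol right after such a pair (if any) is smaller than the pair's first symbol, and otherwise the values never increase from left to right. Value: D (500) + X (10) + IX (9) = 519. So it is a valid standard Roman numeral.

Yes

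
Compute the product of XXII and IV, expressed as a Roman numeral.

XXII = 22
IV = 4
22 × 4 = 88

LXXXVIII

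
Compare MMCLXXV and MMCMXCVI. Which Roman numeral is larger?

MMCLXXV = 2175
MMCMXCVI = 2996
2996 is larger

MMCMXCVI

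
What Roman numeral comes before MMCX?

MMCX = 2110; previous is 2109

MMCIX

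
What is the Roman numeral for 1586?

Convert 1586 to Roman numerals:
  1586 contains 1×1000 (M)
  586 contains 1×500 (D)
  86 contains 1×50 (L)
  36 contains 3×10 (XXX)
  6 contains 1×5 (V)
  1 contains 1×1 (I)

MDLXXXVI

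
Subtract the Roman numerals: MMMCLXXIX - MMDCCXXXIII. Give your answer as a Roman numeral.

MMMCLXXIX = 3179
MMDCCXXXIII = 2733
3179 - 2733 = 446

CDXLVI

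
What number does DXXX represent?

DXXX: D=500, X=10, X=10, X=10
500 + 10 + 10 + 10 = 530

530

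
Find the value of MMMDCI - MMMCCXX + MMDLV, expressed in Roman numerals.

MMMDCI = 3601, MMMCCXX = 3220, MMDLV = 2555
3601 - 3220 = 381
381 + 2555 = 2936

MMCMXXXVI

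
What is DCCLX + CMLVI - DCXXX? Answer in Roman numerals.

DCCLX = 760, CMLVI = 956, DCXXX = 630
760 + 956 = 1716
1716 - 630 = 1086

MLXXXVI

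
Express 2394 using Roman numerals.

Convert 2394 to Roman numerals:
  2394 contains 2×1000 (MM)
  394 contains 3×100 (CCC)
  94 contains 1×90 (XC)
  4 contains 1×4 (IV)

MMCCCXCIV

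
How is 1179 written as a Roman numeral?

Convert 1179 to Roman numerals:
  1179 contains 1×1000 (M)
  179 contains 1×100 (C)
  79 contains 1×50 (L)
  29 contains 2×10 (XX)
  9 contains 1×9 (IX)

MCLXXIX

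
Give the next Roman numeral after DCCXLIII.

DCCXLIII = 743; next is 744

DCCXLIV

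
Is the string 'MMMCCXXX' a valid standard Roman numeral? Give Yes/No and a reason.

'MMMCCXXX': Check the rules: uses only the symbols I, V, X, L, C, D, M; no symbol is repeated more than three times in a row; V, L and D each appear at most once; no smaller symbol precedes a larger one (values never increase from left to right). Value: M (1000) + M (1000) + M (1000) + C (100) + C (100) + X (10) + X (10) + X (10) = 3230. So it is a valid standard Roman numeral.

Yes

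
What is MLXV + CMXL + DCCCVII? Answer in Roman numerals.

MLXV = 1065, CMXL = 940, DCCCVII = 807
1065 + 940 = 2005
2005 + 807 = 2812

MMDCCCXII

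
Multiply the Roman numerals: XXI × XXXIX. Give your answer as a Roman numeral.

XXI = 21
XXXIX = 39
21 × 39 = 819

DCCCXIX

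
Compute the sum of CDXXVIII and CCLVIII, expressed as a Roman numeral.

CDXXVIII = 428
CCLVIII = 258
428 + 258 = 686

DCLXXXVI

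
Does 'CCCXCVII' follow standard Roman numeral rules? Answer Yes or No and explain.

'CCCXCVII': Check the rules: uses only the symbols I, V, X, L, C, D, M; no symbol is repeated more than three times in a row; V, L and D each appear at most once; the only place a smaller symbol precedes a larger one is the allowed subtractive pair XC, the symbol right after such a pair (if any) is smaller than the pair's first symbol, and otherwise the values never increase from left to right. Value: C (100) + C (100) + C (100) + XC (90) + V (5) + I (1) + I (1) = 397. So it is a valid standard Roman numeral.

Yes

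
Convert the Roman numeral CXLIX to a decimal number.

CXLIX: C=100, XL=40, IX=9
100 + 40 + 9 = 149

149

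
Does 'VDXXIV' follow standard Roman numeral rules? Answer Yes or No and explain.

'VDXXIV': V should not appear more than once

No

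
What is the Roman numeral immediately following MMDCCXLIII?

MMDCCXLIII = 2743; next is 2744

MMDCCXLIV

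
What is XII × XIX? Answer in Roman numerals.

XII = 12
XIX = 19
12 × 19 = 228

CCXXVIII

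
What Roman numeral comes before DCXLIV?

DCXLIV = 644, so the previous integer is 644 - 1 = 643

DCXLIII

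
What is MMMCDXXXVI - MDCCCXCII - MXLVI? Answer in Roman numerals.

MMMCDXXXVI = 3436, MDCCCXCII = 1892, MXLVI = 1046
3436 - 1892 = 1544
1544 - 1046 = 498

CDXCVIII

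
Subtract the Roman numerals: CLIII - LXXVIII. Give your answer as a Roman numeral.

CLIII = 153
LXXVIII = 78
153 - 78 = 75

LXXV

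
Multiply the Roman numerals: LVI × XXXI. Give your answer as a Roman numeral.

LVI = 56
XXXI = 31
56 × 31 = 1736

MDCCXXXVI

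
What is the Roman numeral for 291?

Convert 291 to Roman numerals:
  291 contains 2×100 (CC)
  91 contains 1×90 (XC)
  1 contains 1×1 (I)

CCXCI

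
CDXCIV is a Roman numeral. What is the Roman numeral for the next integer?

CDXCIV = 494, so the next integer is 494 + 1 = 495

CDXCV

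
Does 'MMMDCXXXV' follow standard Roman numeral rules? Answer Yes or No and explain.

'MMMDCXXXV': Check the rules: uses only the symbols I, V, X, L, C, D, M; no symbol is repeated more than three times in a row; V, L and D each appear at most once; no smaller symbol precedes a larger one (values never increase from left to right). Value: M (1000) + M (1000) + M (1000) + D (500) + C (100) + X (10) + X (10) + X (10) + V (5) = 3635. So it is a valid standard Roman numeral.

Yes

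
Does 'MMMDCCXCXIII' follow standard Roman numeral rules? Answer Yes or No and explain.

'MMMDCCXCXIII': X cannot come right after the subtractive pair XC: once X is subtracted in XC, the next symbol must be smaller than X

No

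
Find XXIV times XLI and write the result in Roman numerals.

XXIV = 24
XLI = 41
24 × 41 = 984

CMLXXXIV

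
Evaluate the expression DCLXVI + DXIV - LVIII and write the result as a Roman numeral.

DCLXVI = 666, DXIV = 514, LVIII = 58
666 + 514 = 1180
1180 - 58 = 1122

MCXXII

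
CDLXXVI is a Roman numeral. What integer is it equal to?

CDLXXVI: CD=400, L=50, X=10, X=10, V=5, I=1
400 + 50 + 10 + 10 + 5 + 1 = 476

476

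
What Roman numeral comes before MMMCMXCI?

MMMCMXCI = 3991; previous is 3990

MMMCMXC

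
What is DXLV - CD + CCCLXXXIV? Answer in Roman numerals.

DXLV = 545, CD = 400, CCCLXXXIV = 384
545 - 400 = 145
145 + 384 = 529

DXXIX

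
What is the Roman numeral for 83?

Convert 83 to Roman numerals:
  83 contains 1×50 (L)
  33 contains 3×10 (XXX)
  3 contains 3×1 (III)

LXXXIII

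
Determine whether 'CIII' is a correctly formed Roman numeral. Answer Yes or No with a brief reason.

'CIII': Check the rules: uses only the symbols I, V, X, L, C, D, M; no symbol is repeated more than three times in a row; V, L and D each appear at most once; no smaller symbol precedes a larger one (values never increase from left to right). Value: C (100) + I (1) + I (1) + I (1) = 103. So it is a valid standard Roman numeral.

Yes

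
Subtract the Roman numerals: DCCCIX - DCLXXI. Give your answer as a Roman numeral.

DCCCIX = 809
DCLXXI = 671
809 - 671 = 138

CXXXVIII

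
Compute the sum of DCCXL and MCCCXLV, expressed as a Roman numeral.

DCCXL = 740
MCCCXLV = 1345
740 + 1345 = 2085

MMLXXXV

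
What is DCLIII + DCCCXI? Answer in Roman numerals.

DCLIII = 653
DCCCXI = 811
653 + 811 = 1464

MCDLXIV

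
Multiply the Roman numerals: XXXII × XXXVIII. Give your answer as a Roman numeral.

XXXII = 32
XXXVIII = 38
32 × 38 = 1216

MCCXVI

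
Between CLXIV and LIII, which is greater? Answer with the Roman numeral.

CLXIV = 164
LIII = 53
164 is larger

CLXIV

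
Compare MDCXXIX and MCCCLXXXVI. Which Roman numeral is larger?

MDCXXIX = 1629
MCCCLXXXVI = 1386
1629 is larger

MDCXXIX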